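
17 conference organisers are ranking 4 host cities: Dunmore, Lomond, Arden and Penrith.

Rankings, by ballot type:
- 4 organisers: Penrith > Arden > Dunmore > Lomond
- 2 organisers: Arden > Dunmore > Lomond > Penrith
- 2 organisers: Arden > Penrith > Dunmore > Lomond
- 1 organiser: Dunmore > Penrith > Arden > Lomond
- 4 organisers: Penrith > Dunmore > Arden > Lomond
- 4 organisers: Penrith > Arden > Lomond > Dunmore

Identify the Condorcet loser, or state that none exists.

Head-to-head results (17 organisers):
Dunmore vs Lomond: Dunmore wins 13–4.
Dunmore vs Arden: Dunmore is ranked higher on 1+4 = 5 ballots, Arden on 12. Arden wins 12–5.
Dunmore vs Penrith: 3 to 14, Penrith.
Lomond vs Arden: Arden wins 17–0.
Lomond vs Penrith: 2 to 15, Penrith.
Arden–Penrith: Penrith 13–4.
Only Lomond has no wins; Lomond is the Condorcet loser.

Lomond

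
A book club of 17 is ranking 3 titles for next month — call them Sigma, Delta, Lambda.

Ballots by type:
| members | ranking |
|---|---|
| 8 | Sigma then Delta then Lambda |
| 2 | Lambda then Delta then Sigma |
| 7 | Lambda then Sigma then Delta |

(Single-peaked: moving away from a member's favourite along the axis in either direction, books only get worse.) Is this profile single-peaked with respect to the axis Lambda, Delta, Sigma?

Axis positions: Lambda=1, Delta=2, Sigma=3.
Type 1 (peak Sigma at position 3): ranking walks positions 3-2-1, expanding outward from the peak — single-peaked.
Type 2 (peak Lambda at position 1): ranking walks positions 1-2-3, expanding outward from the peak — single-peaked.
Type 3: ranking walks positions 1-3-2; Sigma is ranked above Delta even though Delta lies between Sigma and the peak Lambda on the axis — preferences dip and rise again. Not single-peaked.
Type 3 violates single-peakedness, so the profile is not single-peaked on this axis.

no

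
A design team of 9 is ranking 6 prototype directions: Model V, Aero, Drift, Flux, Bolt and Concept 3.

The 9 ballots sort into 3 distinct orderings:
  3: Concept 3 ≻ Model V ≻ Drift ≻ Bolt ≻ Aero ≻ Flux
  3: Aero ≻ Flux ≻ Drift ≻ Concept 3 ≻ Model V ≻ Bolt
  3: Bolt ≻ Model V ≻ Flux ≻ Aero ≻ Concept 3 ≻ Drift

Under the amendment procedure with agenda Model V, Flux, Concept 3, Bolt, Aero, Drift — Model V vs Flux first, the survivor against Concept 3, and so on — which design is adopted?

Round 1: Model V vs Flux — 6–3, Model V advances.
Round 2: Model V vs Concept 3 — 3–6, Concept 3 advances.
Round 3: Concept 3 vs Bolt — 6–3, Concept 3 advances.
Round 4: Concept 3 vs Aero — 3–6, Aero advances.
Round 5: Aero vs Drift — 6–3, Aero advances.
Aero survives the agenda.

Aero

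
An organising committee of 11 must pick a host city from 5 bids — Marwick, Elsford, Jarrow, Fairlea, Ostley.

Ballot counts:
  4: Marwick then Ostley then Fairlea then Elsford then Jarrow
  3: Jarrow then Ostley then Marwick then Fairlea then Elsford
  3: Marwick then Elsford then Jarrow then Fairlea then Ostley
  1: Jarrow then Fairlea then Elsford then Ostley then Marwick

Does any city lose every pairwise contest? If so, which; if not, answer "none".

Pairwise majorities:
Marwick vs Elsford: 4+3+3 = 10 for Marwick, 1 for Elsford — Marwick by 10–1.
Marwick vs Jarrow: Marwick wins 7–4.
Marwick vs Fairlea: Marwick, 10–1.
Marwick vs Ostley: 4+3 = 7 for Marwick, 4 for Ostley — Marwick by 7–4.
Elsford vs Jarrow: Elsford wins 7–4.
Elsford vs Fairlea: 3 to 8, Fairlea.
Elsford vs Ostley: Ostley, 7–4.
Jarrow vs Fairlea: Jarrow preferred on 3+3+1 = 7 ballots; Jarrow wins 7–4.
Jarrow vs Ostley: 7 to 4, Jarrow.
Fairlea vs Ostley: 4 to 7, Ostley.
Every city wins at least one matchup (Marwick beats Elsford; Elsford beats Jarrow; Jarrow beats Fairlea; Fairlea beats Elsford; Ostley beats Elsford), so there is no Condorcet loser.

none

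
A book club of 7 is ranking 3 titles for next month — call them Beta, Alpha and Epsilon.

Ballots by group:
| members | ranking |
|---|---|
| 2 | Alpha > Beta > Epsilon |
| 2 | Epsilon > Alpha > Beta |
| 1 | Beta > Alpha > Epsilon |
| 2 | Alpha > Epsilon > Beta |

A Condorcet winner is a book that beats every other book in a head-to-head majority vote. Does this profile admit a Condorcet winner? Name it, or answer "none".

Alpha

Check each pair by majority over 7 ballots:
Beta vs Alpha: 1 to 6, Alpha.
Beta vs Epsilon: Beta preferred on 2+1 = 3 ballots; Epsilon wins 4–3.
Alpha vs Epsilon: Alpha is ranked higher on 2+1+2 = 5 ballots, Epsilon on 2. Alpha wins 5–2.
Alpha wins every pairwise contest, so Alpha is the Condorcet winner.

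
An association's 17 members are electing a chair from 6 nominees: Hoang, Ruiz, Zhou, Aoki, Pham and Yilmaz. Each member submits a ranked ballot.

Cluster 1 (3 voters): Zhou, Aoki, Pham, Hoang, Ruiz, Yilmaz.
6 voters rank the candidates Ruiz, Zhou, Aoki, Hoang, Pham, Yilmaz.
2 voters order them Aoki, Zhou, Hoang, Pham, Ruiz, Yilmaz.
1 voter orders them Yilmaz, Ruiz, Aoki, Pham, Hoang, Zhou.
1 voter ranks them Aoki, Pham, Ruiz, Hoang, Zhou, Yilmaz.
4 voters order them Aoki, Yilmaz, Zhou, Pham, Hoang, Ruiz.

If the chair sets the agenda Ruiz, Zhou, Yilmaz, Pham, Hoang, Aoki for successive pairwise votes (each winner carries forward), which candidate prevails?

Zhou

Round 1: Ruiz vs Zhou — 8–9, Zhou advances.
Round 2: Zhou vs Yilmaz — 12–5, Zhou advances.
Round 3: Zhou vs Pham — 15–2, Zhou advances.
Round 4: Zhou vs Hoang — 15–2, Zhou advances.
Round 5: Zhou vs Aoki — 9–8, Zhou advances.
The agenda winner is Zhou.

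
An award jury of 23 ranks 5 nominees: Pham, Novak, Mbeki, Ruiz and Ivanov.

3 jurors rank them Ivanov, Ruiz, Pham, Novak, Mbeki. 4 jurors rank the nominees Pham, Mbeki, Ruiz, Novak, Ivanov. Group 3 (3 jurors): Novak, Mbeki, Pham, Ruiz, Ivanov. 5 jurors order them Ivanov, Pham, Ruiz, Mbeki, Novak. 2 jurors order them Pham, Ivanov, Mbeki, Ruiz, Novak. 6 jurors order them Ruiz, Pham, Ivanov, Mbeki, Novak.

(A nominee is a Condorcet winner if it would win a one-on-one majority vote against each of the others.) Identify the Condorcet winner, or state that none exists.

Pham

Check each pair by majority over 23 ballots:
Pham vs Novak: Pham wins 20–3.
Pham vs Mbeki: Pham wins 20–3.
Pham vs Ruiz: Pham wins 14–9.
Pham vs Ivanov: Pham wins 15–8.
Novak vs Mbeki: Mbeki wins 17–6.
Novak vs Ruiz: Ruiz wins 20–3.
Novak–Ivanov: Ivanov 16–7.
Mbeki–Ruiz: Ruiz 14–9.
Mbeki–Ivanov: Ivanov 16–7.
Ruiz–Ivanov: Ruiz 13–10.
Pham defeats every rival head-to-head and is the Condorcet winner.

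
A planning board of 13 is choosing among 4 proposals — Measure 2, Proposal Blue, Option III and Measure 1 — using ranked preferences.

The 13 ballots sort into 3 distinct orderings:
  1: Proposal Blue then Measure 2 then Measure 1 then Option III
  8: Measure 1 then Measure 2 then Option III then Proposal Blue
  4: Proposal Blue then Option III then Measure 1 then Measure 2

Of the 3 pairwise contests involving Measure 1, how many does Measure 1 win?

3

Measure 1 against each rival (13 council members):
Measure 1 vs Measure 2: 12 to 1, Measure 1.
Measure 1–Proposal Blue: Measure 1 8–5.
Measure 1 vs Option III: 9 to 4, Measure 1.
Measure 1 beats Measure 2, Proposal Blue, Option III — 3 pairwise wins.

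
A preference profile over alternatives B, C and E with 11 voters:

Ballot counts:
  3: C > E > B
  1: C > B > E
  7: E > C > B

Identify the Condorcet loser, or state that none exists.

Head-to-head results (11 voters):
B vs C: 0 to 11, C.
B vs E: E, 10–1.
C vs E: E, 7–4.
B loses to every other alternative — it is the Condorcet loser.

B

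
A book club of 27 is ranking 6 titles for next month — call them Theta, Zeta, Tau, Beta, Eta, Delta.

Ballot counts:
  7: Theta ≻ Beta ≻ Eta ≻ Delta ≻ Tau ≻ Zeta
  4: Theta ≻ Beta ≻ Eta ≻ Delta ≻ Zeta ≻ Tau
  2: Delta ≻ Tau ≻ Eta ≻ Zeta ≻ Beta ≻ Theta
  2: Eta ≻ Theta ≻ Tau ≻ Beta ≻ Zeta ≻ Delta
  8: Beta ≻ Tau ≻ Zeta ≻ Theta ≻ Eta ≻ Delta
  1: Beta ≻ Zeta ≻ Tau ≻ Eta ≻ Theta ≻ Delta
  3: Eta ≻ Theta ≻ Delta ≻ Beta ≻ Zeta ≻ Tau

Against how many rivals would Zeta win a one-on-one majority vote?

Zeta against each rival (27 members):
Zeta vs Theta: Zeta preferred on 2+8+1 = 11 ballots; Theta wins 16–11.
Zeta vs Tau: Tau, 19–8.
Zeta vs Beta: Beta, 25–2.
Zeta vs Eta: Eta wins 18–9.
Zeta vs Delta: Delta, 16–11.
Zeta beats no one; loses to Theta, Tau, Beta, Eta, Delta — 0 pairwise wins.

0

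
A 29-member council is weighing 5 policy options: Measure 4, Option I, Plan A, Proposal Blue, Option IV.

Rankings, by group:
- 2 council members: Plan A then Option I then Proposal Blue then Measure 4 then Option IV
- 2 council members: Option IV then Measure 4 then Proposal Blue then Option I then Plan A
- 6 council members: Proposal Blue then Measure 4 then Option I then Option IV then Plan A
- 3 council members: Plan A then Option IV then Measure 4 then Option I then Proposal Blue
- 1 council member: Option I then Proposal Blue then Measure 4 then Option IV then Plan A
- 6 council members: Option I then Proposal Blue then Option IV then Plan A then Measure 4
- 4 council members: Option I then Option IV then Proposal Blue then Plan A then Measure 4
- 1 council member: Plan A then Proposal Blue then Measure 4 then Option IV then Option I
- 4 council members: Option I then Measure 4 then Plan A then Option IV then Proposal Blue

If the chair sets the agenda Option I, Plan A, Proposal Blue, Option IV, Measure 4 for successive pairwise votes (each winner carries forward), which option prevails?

Round 1: Option I vs Plan A — 23–6, Option I advances.
Round 2: Option I vs Proposal Blue — 20–9, Option I advances.
Round 3: Option I vs Option IV — 23–6, Option I advances.
Round 4: Option I vs Measure 4 — 17–12, Option I advances.
The agenda winner is Option I.

Option I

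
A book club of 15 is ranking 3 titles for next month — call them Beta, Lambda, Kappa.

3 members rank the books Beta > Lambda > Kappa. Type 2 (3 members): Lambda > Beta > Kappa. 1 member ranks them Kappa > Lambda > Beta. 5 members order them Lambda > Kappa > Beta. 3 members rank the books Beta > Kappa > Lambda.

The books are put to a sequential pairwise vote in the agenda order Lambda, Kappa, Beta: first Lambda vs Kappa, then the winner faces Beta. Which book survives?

Round 1: Lambda vs Kappa — 11–4, Lambda advances.
Round 2: Lambda vs Beta — 9–6, Lambda advances.
The agenda winner is Lambda.

Lambda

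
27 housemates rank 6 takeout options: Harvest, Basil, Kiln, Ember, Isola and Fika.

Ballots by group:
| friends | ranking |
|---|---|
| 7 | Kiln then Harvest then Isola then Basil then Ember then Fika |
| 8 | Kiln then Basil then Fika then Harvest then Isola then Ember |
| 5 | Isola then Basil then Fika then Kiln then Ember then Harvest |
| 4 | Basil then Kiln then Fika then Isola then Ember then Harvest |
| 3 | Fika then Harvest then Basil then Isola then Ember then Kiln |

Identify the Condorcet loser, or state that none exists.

Pairwise majorities:
Harvest vs Basil: Harvest preferred on 7+3 = 10 ballots; Basil wins 17–10.
Harvest vs Kiln: 3 for Harvest, 24 for Kiln — Kiln by 24–3.
Harvest vs Ember: Harvest wins 18–9.
Harvest vs Isola: 7+8+3 = 18 for Harvest, 9 for Isola — Harvest by 18–9.
Harvest vs Fika: Fika, 20–7.
Basil vs Kiln: Basil is ranked higher on 5+4+3 = 12 ballots, Kiln on 15. Kiln wins 15–12.
Basil vs Ember: Basil preferred on 7+8+5+4+3 = 27 ballots; Basil wins 27–0.
Basil vs Isola: 15 to 12, Basil.
Basil vs Fika: Basil, 24–3.
Kiln vs Ember: Kiln is ranked higher on 7+8+5+4 = 24 ballots, Ember on 3. Kiln wins 24–3.
Kiln vs Isola: Kiln wins 19–8.
Kiln vs Fika: 19 to 8, Kiln.
Ember vs Isola: Isola wins 27–0.
Ember vs Fika: 7 for Ember, 20 for Fika — Fika by 20–7.
Isola vs Fika: Fika wins 15–12.
Ember is beaten in every head-to-head and is the Condorcet loser.

Ember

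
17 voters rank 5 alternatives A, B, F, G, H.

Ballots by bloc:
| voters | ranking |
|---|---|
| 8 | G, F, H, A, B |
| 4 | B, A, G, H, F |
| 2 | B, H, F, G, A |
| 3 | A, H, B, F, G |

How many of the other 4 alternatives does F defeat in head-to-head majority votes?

1

F against each rival (17 voters):
F–A: F 10–7.
F vs B: 8 for F, 9 for B — B by 9–8.
F vs G: F is ranked higher on 2+3 = 5 ballots, G on 12. G wins 12–5.
F vs H: 8 for F, 9 for H — H by 9–8.
F beats A; loses to B, G, H — 1 pairwise win.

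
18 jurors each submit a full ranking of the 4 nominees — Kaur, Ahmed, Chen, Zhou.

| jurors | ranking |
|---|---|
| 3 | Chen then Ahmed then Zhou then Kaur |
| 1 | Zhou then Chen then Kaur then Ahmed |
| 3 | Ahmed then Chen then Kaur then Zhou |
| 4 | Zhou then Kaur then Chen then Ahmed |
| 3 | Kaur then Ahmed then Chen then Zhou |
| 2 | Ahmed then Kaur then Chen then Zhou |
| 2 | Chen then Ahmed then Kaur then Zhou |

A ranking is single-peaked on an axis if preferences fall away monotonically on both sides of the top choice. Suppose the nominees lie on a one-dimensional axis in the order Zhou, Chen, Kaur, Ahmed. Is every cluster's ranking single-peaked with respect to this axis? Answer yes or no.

no

Axis positions: Zhou=1, Chen=2, Kaur=3, Ahmed=4.
Cluster 1: ranking walks positions 2-4-1-3; Ahmed is ranked above Kaur even though Kaur lies between Ahmed and the peak Chen on the axis — preferences dip and rise again. Not single-peaked.
Cluster 2 (peak Zhou at position 1): ranking walks positions 1-2-3-4, expanding outward from the peak — single-peaked.
Cluster 3: ranking walks positions 4-2-3-1; Chen is ranked above Kaur even though Kaur lies between Chen and the peak Ahmed on the axis — preferences dip and rise again. Not single-peaked.
Cluster 4: ranking walks positions 1-3-2-4; Kaur is ranked above Chen even though Chen lies between Kaur and the peak Zhou on the axis — preferences dip and rise again. Not single-peaked.
Cluster 5 (peak Kaur at position 3): ranking walks positions 3-4-2-1, expanding outward from the peak — single-peaked.
Cluster 6 (peak Ahmed at position 4): ranking walks positions 4-3-2-1, expanding outward from the peak — single-peaked.
Cluster 7: ranking walks positions 2-4-3-1; Ahmed is ranked above Kaur even though Kaur lies between Ahmed and the peak Chen on the axis — preferences dip and rise again. Not single-peaked.
Cluster 1 violates single-peakedness, so the profile is not single-peaked on this axis.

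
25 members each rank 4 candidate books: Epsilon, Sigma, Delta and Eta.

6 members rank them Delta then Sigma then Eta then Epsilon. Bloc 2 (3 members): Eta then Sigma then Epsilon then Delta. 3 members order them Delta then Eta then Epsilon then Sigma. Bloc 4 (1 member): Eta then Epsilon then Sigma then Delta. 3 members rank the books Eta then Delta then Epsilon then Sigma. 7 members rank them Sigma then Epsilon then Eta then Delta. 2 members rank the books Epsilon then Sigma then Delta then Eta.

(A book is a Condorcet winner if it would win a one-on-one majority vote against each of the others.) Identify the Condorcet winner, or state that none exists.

Check each pair by majority over 25 ballots:
Epsilon–Sigma: Sigma 16–9.
Epsilon vs Delta: Epsilon, 13–12.
Epsilon vs Eta: Eta wins 16–9.
Sigma–Delta: Sigma 13–12.
Sigma–Eta: Sigma 15–10.
Delta vs Eta: Eta, 14–11.
Sigma wins every pairwise contest, so Sigma is the Condorcet winner.

Sigma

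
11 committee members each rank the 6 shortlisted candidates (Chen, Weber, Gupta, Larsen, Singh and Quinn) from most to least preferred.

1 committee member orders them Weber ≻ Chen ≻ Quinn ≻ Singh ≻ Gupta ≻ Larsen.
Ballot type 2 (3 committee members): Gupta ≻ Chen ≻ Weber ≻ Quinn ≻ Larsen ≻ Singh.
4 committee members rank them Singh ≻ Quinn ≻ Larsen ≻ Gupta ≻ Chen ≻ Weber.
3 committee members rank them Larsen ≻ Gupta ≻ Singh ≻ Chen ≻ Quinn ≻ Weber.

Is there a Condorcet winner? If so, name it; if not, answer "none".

Head-to-head results (11 committee members):
Chen vs Weber: 3+4+3 = 10 for Chen, 1 for Weber — Chen by 10–1.
Chen vs Gupta: Chen preferred on 1 ballot; Gupta wins 10–1.
Chen vs Larsen: Chen preferred on 1+3 = 4 ballots; Larsen wins 7–4.
Chen vs Singh: Chen is ranked higher on 1+3 = 4 ballots, Singh on 7. Singh wins 7–4.
Chen vs Quinn: Chen is ranked higher on 1+3+3 = 7 ballots, Quinn on 4. Chen wins 7–4.
Weber vs Gupta: 1 for Weber, 10 for Gupta — Gupta by 10–1.
Weber vs Larsen: Weber preferred on 1+3 = 4 ballots; Larsen wins 7–4.
Weber vs Singh: Weber is ranked higher on 1+3 = 4 ballots, Singh on 7. Singh wins 7–4.
Weber vs Quinn: Weber is ranked higher on 1+3 = 4 ballots, Quinn on 7. Quinn wins 7–4.
Gupta vs Larsen: Gupta preferred on 1+3 = 4 ballots; Larsen wins 7–4.
Gupta vs Singh: 3+3 = 6 for Gupta, 5 for Singh — Gupta by 6–5.
Gupta vs Quinn: Gupta preferred on 3+3 = 6 ballots; Gupta wins 6–5.
Larsen vs Singh: 3+3 = 6 for Larsen, 5 for Singh — Larsen by 6–5.
Larsen vs Quinn: Larsen is ranked higher on 3 ballots, Quinn on 8. Quinn wins 8–3.
Singh vs Quinn: Singh preferred on 4+3 = 7 ballots; Singh wins 7–4.
Each candidate drops at least one matchup (Chen loses to Gupta; Weber loses to Chen; Gupta loses to Larsen; Larsen loses to Quinn; Singh loses to Gupta; Quinn loses to Chen); the cycle Chen → Quinn → Larsen → Chen rules out a Condorcet winner.

none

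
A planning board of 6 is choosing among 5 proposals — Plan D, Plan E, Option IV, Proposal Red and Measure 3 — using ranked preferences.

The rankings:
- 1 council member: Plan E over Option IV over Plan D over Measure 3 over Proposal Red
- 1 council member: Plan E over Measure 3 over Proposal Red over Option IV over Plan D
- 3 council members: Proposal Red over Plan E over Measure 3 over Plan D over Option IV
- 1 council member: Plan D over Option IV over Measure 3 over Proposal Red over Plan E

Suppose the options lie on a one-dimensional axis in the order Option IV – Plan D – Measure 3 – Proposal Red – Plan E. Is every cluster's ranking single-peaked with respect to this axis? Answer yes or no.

no

Axis positions: Option IV=1, Plan D=2, Measure 3=3, Proposal Red=4, Plan E=5.
Cluster 1: ranking walks positions 5-1-2-3-4; Option IV is ranked above Proposal Red even though Proposal Red lies between Option IV and the peak Plan E on the axis — preferences dip and rise again. Not single-peaked.
Cluster 2: ranking walks positions 5-3-4-1-2; Measure 3 is ranked above Proposal Red even though Proposal Red lies between Measure 3 and the peak Plan E on the axis — preferences dip and rise again. Not single-peaked.
Cluster 3 (peak Proposal Red at position 4): ranking walks positions 4-5-3-2-1, expanding outward from the peak — single-peaked.
Cluster 4 (peak Plan D at position 2): ranking walks positions 2-1-3-4-5, expanding outward from the peak — single-peaked.
Cluster 1 violates single-peakedness, so the profile is not single-peaked on this axis.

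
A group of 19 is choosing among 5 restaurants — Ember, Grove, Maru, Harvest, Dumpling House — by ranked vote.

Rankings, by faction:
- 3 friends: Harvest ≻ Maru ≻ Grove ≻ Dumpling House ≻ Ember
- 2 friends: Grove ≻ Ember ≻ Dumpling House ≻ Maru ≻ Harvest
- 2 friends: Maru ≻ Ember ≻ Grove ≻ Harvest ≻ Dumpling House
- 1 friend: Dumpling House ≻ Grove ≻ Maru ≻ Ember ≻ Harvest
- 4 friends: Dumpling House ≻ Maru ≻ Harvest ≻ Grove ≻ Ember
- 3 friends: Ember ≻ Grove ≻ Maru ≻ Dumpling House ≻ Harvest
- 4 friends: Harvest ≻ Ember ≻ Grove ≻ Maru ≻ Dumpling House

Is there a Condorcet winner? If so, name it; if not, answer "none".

none

Pairwise majorities:
Ember vs Grove: 9 to 10, Grove.
Ember vs Maru: Ember is ranked higher on 2+3+4 = 9 ballots, Maru on 10. Maru wins 10–9.
Ember vs Harvest: Harvest wins 11–8.
Ember vs Dumpling House: 2+2+3+4 = 11 for Ember, 8 for Dumpling House — Ember by 11–8.
Grove vs Maru: Grove wins 10–9.
Grove–Harvest: Harvest 11–8.
Grove vs Dumpling House: Grove, 14–5.
Maru vs Harvest: Maru, 12–7.
Maru vs Dumpling House: Maru preferred on 3+2+3+4 = 12 ballots; Maru wins 12–7.
Harvest–Dumpling House: Dumpling House 10–9.
Each restaurant drops at least one matchup (Ember loses to Grove; Grove loses to Harvest; Maru loses to Grove; Harvest loses to Maru; Dumpling House loses to Ember); the cycle Ember → Dumpling House → Harvest → Ember rules out a Condorcet winner.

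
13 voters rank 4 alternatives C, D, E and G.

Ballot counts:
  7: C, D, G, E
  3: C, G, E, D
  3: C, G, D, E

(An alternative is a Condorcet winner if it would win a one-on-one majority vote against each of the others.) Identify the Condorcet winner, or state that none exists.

Head-to-head results (13 voters):
C vs D: C wins 13–0.
C vs E: C, 13–0.
C vs G: C, 13–0.
D–E: D 10–3.
D vs G: D wins 7–6.
E–G: G 13–0.
C beats each of D, E, G — C is the Condorcet winner.

C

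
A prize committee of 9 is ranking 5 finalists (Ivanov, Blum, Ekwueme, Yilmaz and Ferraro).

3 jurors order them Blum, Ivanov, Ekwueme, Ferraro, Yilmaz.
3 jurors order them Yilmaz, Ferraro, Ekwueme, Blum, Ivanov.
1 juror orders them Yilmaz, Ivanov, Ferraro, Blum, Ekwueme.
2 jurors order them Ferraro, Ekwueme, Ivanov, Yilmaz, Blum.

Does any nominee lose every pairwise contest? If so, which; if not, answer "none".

none

Head-to-head results (9 jurors):
Ivanov vs Blum: Blum, 6–3.
Ivanov vs Ekwueme: 4 to 5, Ekwueme.
Ivanov vs Yilmaz: Ivanov wins 5–4.
Ivanov–Ferraro: Ferraro 5–4.
Blum vs Ekwueme: Ekwueme wins 5–4.
Blum vs Yilmaz: Yilmaz wins 6–3.
Blum vs Ferraro: 3 to 6, Ferraro.
Ekwueme–Yilmaz: Ekwueme 5–4.
Ekwueme vs Ferraro: Ferraro, 6–3.
Yilmaz vs Ferraro: Ferraro, 5–4.
Each nominee has at least one pairwise win (Ivanov beats Yilmaz; Blum beats Ivanov; Ekwueme beats Ivanov; Yilmaz beats Blum; Ferraro beats Ivanov) — no Condorcet loser.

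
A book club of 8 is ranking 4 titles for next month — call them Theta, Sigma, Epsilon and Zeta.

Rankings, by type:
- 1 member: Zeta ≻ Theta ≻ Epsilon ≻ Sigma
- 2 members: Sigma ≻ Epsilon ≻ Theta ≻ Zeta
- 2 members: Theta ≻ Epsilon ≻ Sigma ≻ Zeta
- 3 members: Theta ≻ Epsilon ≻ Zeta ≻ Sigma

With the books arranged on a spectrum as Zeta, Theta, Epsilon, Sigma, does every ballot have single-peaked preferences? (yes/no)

Axis positions: Zeta=1, Theta=2, Epsilon=3, Sigma=4.
Type 1 (peak Zeta at position 1): ranking walks positions 1-2-3-4, expanding outward from the peak — single-peaked.
Type 2 (peak Sigma at position 4): ranking walks positions 4-3-2-1, expanding outward from the peak — single-peaked.
Type 3 (peak Theta at position 2): ranking walks positions 2-3-4-1, expanding outward from the peak — single-peaked.
Type 4 (peak Theta at position 2): ranking walks positions 2-3-1-4, expanding outward from the peak — single-peaked.
Every ranking is single-peaked on this axis.

yes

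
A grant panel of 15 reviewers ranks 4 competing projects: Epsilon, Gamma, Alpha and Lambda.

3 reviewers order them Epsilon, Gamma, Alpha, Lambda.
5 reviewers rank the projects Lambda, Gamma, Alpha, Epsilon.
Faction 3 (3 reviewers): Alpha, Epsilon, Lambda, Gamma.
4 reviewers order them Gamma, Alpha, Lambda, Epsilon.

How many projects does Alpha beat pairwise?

Alpha against each rival (15 reviewers):
Alpha vs Epsilon: 5+3+4 = 12 for Alpha, 3 for Epsilon — Alpha by 12–3.
Alpha vs Gamma: Gamma wins 12–3.
Alpha vs Lambda: Alpha is ranked higher on 3+3+4 = 10 ballots, Lambda on 5. Alpha wins 10–5.
Alpha beats Epsilon, Lambda; loses to Gamma — 2 pairwise wins.

2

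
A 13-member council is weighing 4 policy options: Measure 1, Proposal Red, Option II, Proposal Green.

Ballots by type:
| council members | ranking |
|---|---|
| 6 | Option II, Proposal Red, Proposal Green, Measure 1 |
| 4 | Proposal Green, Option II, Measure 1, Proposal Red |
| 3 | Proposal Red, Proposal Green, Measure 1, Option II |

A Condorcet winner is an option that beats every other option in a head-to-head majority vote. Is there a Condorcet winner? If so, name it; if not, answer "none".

Check each pair by majority over 13 ballots:
Measure 1 vs Proposal Red: Measure 1 preferred on 4 ballots; Proposal Red wins 9–4.
Measure 1 vs Option II: Measure 1 preferred on 3 ballots; Option II wins 10–3.
Measure 1 vs Proposal Green: 0 for Measure 1, 13 for Proposal Green — Proposal Green by 13–0.
Proposal Red vs Option II: 3 to 10, Option II.
Proposal Red vs Proposal Green: Proposal Red preferred on 6+3 = 9 ballots; Proposal Red wins 9–4.
Option II vs Proposal Green: 6 for Option II, 7 for Proposal Green — Proposal Green by 7–6.
Every option loses at least once (Measure 1 loses to Proposal Red; Proposal Red loses to Option II; Option II loses to Proposal Green; Proposal Green loses to Proposal Red). The majority relation contains the cycle Proposal Red beats Proposal Green beats Option II beats Proposal Red, so there is no Condorcet winner.

none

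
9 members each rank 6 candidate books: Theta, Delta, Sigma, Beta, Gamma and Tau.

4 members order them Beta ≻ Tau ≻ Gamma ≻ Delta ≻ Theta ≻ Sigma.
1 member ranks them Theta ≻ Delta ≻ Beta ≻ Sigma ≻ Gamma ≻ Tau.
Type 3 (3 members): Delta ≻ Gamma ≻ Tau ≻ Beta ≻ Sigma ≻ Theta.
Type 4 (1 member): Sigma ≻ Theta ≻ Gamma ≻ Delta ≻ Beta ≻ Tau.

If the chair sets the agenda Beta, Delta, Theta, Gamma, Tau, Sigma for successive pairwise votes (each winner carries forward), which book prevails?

Round 1: Beta vs Delta — 4–5, Delta advances.
Round 2: Delta vs Theta — 7–2, Delta advances.
Round 3: Delta vs Gamma — 4–5, Gamma advances.
Round 4: Gamma vs Tau — 5–4, Gamma advances.
Round 5: Gamma vs Sigma — 7–2, Gamma advances.
Gamma survives the agenda.

Gamma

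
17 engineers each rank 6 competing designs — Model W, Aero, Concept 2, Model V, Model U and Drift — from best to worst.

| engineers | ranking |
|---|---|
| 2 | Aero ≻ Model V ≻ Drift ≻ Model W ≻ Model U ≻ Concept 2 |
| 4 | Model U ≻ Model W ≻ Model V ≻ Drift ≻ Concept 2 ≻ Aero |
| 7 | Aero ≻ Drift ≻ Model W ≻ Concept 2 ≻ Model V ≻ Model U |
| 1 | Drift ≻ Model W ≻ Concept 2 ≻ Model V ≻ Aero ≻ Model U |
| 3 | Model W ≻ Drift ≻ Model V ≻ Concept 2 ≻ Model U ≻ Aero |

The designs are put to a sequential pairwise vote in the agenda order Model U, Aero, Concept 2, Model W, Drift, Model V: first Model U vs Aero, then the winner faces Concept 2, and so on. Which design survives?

Round 1: Model U vs Aero — 7–10, Aero advances.
Round 2: Aero vs Concept 2 — 9–8, Aero advances.
Round 3: Aero vs Model W — 9–8, Aero advances.
Round 4: Aero vs Drift — 9–8, Aero advances.
Round 5: Aero vs Model V — 9–8, Aero advances.
The agenda winner is Aero.

Aero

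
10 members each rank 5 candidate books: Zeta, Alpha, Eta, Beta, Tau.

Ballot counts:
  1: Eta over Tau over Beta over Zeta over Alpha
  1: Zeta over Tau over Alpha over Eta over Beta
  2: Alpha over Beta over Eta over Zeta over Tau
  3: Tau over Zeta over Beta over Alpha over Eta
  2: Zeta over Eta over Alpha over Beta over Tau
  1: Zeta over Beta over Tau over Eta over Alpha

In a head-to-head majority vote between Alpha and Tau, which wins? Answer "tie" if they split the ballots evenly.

Ballots ranking Alpha above Tau: 2 + 2 = 4.
Ballots ranking Tau above Alpha: 10 − 4 = 6.
Tau wins the head-to-head 6–4.

Tau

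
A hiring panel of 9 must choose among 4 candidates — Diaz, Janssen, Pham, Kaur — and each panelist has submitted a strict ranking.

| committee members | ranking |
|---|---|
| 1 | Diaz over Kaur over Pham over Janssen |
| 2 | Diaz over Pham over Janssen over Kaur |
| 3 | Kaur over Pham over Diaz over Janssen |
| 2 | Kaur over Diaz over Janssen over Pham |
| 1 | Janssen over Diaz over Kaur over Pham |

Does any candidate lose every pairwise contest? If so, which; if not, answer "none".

Janssen

Pairwise majorities:
Diaz vs Janssen: Diaz wins 8–1.
Diaz vs Pham: Diaz is ranked higher on 1+2+2+1 = 6 ballots, Pham on 3. Diaz wins 6–3.
Diaz vs Kaur: Kaur, 5–4.
Janssen vs Pham: 2+1 = 3 for Janssen, 6 for Pham — Pham by 6–3.
Janssen–Kaur: Kaur 6–3.
Pham–Kaur: Kaur 7–2.
Janssen is beaten in every head-to-head and is the Condorcet loser.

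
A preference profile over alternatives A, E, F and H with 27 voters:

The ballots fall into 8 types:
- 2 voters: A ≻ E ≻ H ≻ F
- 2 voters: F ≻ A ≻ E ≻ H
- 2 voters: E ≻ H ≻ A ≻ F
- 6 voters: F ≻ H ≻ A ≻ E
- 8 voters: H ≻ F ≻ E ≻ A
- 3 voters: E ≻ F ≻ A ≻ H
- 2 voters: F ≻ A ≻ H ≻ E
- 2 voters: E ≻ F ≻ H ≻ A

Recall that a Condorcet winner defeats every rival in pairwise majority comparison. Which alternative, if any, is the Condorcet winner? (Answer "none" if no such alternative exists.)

F

Head-to-head results (27 voters):
A vs E: 2+2+6+2 = 12 for A, 15 for E — E by 15–12.
A vs F: 2+2 = 4 for A, 23 for F — F by 23–4.
A vs H: 9 to 18, H.
E vs F: 2+2+3+2 = 9 for E, 18 for F — F by 18–9.
E vs H: 11 to 16, H.
F vs H: F is ranked higher on 2+6+3+2+2 = 15 ballots, H on 12. F wins 15–12.
F defeats every rival head-to-head and is the Condorcet winner.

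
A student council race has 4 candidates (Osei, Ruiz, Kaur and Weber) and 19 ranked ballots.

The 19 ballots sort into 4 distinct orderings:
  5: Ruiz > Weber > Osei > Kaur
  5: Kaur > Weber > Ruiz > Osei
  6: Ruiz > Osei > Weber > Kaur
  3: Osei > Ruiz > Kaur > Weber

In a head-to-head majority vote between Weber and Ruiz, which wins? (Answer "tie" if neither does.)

Ballots ranking Weber above Ruiz: 5.
Ballots ranking Ruiz above Weber: 19 − 5 = 14.
Ruiz wins the head-to-head 14–5.

Ruiz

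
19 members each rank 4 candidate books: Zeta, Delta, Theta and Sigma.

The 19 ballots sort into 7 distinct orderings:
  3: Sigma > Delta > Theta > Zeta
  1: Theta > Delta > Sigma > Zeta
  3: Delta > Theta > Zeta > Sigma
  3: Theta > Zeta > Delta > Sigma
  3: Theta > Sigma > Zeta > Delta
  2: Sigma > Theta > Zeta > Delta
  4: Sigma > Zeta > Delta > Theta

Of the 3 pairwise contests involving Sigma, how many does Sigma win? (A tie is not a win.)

2

Sigma against each rival (19 members):
Sigma vs Zeta: 3+1+3+2+4 = 13 for Sigma, 6 for Zeta — Sigma by 13–6.
Sigma vs Delta: Sigma wins 12–7.
Sigma–Theta: Theta 10–9.
Sigma beats Zeta, Delta; loses to Theta — 2 pairwise wins.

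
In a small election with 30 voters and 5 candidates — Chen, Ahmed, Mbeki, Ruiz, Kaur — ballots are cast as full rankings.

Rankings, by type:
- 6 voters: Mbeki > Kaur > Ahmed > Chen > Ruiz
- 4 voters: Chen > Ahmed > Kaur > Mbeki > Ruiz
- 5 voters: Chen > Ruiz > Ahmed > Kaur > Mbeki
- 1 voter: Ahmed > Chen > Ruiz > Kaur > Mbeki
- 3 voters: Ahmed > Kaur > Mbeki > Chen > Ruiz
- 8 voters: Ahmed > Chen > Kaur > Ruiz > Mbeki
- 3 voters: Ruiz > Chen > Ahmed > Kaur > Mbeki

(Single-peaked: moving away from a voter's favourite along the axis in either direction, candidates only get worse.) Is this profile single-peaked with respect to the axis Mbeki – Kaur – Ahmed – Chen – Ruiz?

Axis positions: Mbeki=1, Kaur=2, Ahmed=3, Chen=4, Ruiz=5.
Type 1 (peak Mbeki at position 1): ranking walks positions 1-2-3-4-5, expanding outward from the peak — single-peaked.
Type 2 (peak Chen at position 4): ranking walks positions 4-3-2-1-5, expanding outward from the peak — single-peaked.
Type 3 (peak Chen at position 4): ranking walks positions 4-5-3-2-1, expanding outward from the peak — single-peaked.
Type 4 (peak Ahmed at position 3): ranking walks positions 3-4-5-2-1, expanding outward from the peak — single-peaked.
Type 5 (peak Ahmed at position 3): ranking walks positions 3-2-1-4-5, expanding outward from the peak — single-peaked.
Type 6 (peak Ahmed at position 3): ranking walks positions 3-4-2-5-1, expanding outward from the peak — single-peaked.
Type 7 (peak Ruiz at position 5): ranking walks positions 5-4-3-2-1, expanding outward from the peak — single-peaked.
Every ranking is single-peaked on this axis.

yes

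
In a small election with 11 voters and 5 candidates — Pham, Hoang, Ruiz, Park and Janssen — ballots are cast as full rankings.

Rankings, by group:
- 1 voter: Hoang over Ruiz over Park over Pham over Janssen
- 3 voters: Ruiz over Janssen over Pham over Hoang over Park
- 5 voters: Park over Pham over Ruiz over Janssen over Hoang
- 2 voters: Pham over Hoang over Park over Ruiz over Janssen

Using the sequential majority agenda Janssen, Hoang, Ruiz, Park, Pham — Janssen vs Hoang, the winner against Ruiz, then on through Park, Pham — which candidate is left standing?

Round 1: Janssen vs Hoang — 8–3, Janssen advances.
Round 2: Janssen vs Ruiz — 0–11, Ruiz advances.
Round 3: Ruiz vs Park — 4–7, Park advances.
Round 4: Park vs Pham — 6–5, Park advances.
Park survives the agenda.

Park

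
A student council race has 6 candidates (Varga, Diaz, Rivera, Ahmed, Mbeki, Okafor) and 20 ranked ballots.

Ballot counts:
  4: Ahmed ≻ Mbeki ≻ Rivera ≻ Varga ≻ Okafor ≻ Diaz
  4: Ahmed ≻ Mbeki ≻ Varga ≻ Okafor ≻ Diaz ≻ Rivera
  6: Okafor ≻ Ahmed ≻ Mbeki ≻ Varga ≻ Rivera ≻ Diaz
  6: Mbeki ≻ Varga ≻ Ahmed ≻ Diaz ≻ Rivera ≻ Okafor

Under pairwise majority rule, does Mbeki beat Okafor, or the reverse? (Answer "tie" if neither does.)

Ballots ranking Mbeki above Okafor: 4 + 4 + 6 = 14.
Ballots ranking Okafor above Mbeki: 20 − 14 = 6.
Mbeki wins the head-to-head 14–6.

Mbeki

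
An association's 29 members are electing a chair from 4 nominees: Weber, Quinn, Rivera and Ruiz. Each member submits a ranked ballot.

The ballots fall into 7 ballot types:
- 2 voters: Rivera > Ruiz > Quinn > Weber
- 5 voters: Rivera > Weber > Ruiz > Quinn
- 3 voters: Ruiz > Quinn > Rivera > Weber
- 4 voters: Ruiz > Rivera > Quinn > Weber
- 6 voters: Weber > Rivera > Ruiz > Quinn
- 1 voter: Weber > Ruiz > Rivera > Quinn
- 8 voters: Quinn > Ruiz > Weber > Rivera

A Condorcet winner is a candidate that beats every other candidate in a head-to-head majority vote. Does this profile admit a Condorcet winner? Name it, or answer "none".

Ruiz

Head-to-head results (29 voters):
Weber vs Quinn: 5+6+1 = 12 for Weber, 17 for Quinn — Quinn by 17–12.
Weber vs Rivera: Weber is ranked higher on 6+1+8 = 15 ballots, Rivera on 14. Weber wins 15–14.
Weber vs Ruiz: Weber preferred on 5+6+1 = 12 ballots; Ruiz wins 17–12.
Quinn vs Rivera: Quinn is ranked higher on 3+8 = 11 ballots, Rivera on 18. Rivera wins 18–11.
Quinn vs Ruiz: 8 for Quinn, 21 for Ruiz — Ruiz by 21–8.
Rivera vs Ruiz: 13 to 16, Ruiz.
Ruiz beats each of Weber, Quinn, Rivera — Ruiz is the Condorcet winner.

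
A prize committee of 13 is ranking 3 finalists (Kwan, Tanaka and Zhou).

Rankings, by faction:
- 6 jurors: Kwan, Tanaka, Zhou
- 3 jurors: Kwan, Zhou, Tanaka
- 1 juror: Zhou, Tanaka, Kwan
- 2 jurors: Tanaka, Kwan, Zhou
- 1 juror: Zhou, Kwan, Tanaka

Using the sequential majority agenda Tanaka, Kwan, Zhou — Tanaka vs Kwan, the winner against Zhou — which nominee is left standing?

Kwan

Round 1: Tanaka vs Kwan — 3–10, Kwan advances.
Round 2: Kwan vs Zhou — 11–2, Kwan advances.
The agenda winner is Kwan.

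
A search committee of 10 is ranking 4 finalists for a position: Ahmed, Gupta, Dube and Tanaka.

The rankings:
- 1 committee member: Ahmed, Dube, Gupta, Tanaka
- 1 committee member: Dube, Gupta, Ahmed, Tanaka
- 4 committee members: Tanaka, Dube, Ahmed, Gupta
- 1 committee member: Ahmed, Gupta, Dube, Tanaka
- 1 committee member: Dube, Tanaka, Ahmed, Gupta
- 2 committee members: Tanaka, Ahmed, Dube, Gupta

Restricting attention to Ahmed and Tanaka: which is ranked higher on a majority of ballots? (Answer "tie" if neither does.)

Tanaka

Ballots ranking Ahmed above Tanaka: 1 + 1 + 1 = 3.
Ballots ranking Tanaka above Ahmed: 10 − 3 = 7.
Tanaka wins the head-to-head 7–3.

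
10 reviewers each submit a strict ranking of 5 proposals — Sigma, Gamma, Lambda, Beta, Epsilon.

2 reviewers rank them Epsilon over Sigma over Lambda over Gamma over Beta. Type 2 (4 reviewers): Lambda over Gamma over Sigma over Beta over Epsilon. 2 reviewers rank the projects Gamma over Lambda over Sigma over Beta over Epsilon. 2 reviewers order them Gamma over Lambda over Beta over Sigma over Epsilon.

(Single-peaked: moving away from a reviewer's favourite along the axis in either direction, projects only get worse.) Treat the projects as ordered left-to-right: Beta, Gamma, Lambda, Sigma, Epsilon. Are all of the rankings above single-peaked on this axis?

Axis positions: Beta=1, Gamma=2, Lambda=3, Sigma=4, Epsilon=5.
Type 1 (peak Epsilon at position 5): ranking walks positions 5-4-3-2-1, expanding outward from the peak — single-peaked.
Type 2 (peak Lambda at position 3): ranking walks positions 3-2-4-1-5, expanding outward from the peak — single-peaked.
Type 3 (peak Gamma at position 2): ranking walks positions 2-3-4-1-5, expanding outward from the peak — single-peaked.
Type 4 (peak Gamma at position 2): ranking walks positions 2-3-1-4-5, expanding outward from the peak — single-peaked.
Every ranking is single-peaked on this axis.

yes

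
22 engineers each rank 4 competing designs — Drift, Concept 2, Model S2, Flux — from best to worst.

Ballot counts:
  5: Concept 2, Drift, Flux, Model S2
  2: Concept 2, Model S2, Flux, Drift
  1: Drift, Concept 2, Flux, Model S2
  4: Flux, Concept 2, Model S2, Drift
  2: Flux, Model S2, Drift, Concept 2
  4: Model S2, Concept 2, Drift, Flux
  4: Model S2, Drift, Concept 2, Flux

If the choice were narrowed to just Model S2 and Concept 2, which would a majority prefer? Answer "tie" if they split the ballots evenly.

Ballots ranking Model S2 above Concept 2: 2 + 4 + 4 = 10.
Ballots ranking Concept 2 above Model S2: 22 − 10 = 12.
Concept 2 wins the head-to-head 12–10.

Concept 2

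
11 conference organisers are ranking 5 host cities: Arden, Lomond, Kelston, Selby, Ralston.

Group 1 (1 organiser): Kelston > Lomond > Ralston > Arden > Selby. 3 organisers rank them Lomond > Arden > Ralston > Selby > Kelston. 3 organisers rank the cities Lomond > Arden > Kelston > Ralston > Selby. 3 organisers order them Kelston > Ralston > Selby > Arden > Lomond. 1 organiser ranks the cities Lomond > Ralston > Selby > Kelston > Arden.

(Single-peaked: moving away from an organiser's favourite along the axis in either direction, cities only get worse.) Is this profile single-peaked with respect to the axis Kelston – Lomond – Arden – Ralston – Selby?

no

Axis positions: Kelston=1, Lomond=2, Arden=3, Ralston=4, Selby=5.
Group 1: ranking walks positions 1-2-4-3-5; Ralston is ranked above Arden even though Arden lies between Ralston and the peak Kelston on the axis — preferences dip and rise again. Not single-peaked.
Group 2 (peak Lomond at position 2): ranking walks positions 2-3-4-5-1, expanding outward from the peak — single-peaked.
Group 3 (peak Lomond at position 2): ranking walks positions 2-3-1-4-5, expanding outward from the peak — single-peaked.
Group 4: ranking walks positions 1-4-5-3-2; Ralston is ranked above Lomond even though Lomond lies between Ralston and the peak Kelston on the axis — preferences dip and rise again. Not single-peaked.
Group 5: ranking walks positions 2-4-5-1-3; Ralston is ranked above Arden even though Arden lies between Ralston and the peak Lomond on the axis — preferences dip and rise again. Not single-peaked.
Group 1 violates single-peakedness, so the profile is not single-peaked on this axis.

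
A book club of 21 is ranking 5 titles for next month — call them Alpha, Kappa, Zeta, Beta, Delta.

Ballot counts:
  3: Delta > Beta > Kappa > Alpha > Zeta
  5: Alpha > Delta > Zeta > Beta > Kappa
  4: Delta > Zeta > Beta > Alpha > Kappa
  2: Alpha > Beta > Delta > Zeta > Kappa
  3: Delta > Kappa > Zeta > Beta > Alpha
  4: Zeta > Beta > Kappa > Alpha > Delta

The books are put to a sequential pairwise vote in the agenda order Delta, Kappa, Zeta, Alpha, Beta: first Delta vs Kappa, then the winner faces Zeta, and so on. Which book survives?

Beta

Round 1: Delta vs Kappa — 17–4, Delta advances.
Round 2: Delta vs Zeta — 17–4, Delta advances.
Round 3: Delta vs Alpha — 10–11, Alpha advances.
Round 4: Alpha vs Beta — 7–14, Beta advances.
Beta survives the agenda.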